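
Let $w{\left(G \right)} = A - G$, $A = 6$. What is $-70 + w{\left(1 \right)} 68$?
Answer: $270$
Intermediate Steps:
$w{\left(G \right)} = 6 - G$
$-70 + w{\left(1 \right)} 68 = -70 + \left(6 - 1\right) 68 = -70 + 5 \cdot 68 = -70 + 340 = 270$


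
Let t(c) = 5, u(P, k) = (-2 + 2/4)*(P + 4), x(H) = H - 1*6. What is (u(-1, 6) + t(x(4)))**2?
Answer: 1/4 ≈ 0.25000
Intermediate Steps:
x(H) = -6 + H (x(H) = H - 6 = -6 + H)
u(P, k) = -6 - 3*P/2 (u(P, k) = (-2 + 2*(1/4))*(4 + P) = (-2 + 1/2)*(4 + P) = -3*(4 + P)/2 = -6 - 3*P/2)
(u(-1, 6) + t(x(4)))**2 = ((-6 - 3/2*(-1)) + 5)**2 = ((-6 + 3/2) + 5)**2 = (-9/2 + 5)**2 = (1/2)**2 = 1/4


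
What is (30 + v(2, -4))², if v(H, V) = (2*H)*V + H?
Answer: 256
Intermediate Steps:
v(H, V) = H + 2*H*V (v(H, V) = 2*H*V + H = H + 2*H*V)
(30 + v(2, -4))² = (30 + 2*(1 + 2*(-4)))² = (30 + 2*(1 - 8))² = (30 + 2*(-7))² = (30 - 14)² = 16² = 256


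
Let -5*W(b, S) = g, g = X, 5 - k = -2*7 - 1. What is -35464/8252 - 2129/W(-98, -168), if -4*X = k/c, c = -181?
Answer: 794966121/2063 ≈ 3.8534e+5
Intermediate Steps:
k = 20 (k = 5 - (-2*7 - 1) = 5 - (-14 - 1) = 5 - 1*(-15) = 5 + 15 = 20)
X = 5/181 (X = -5/(-181) = -5*(-1)/181 = -¼*(-20/181) = 5/181 ≈ 0.027624)
g = 5/181 ≈ 0.027624
W(b, S) = -1/181 (W(b, S) = -⅕*5/181 = -1/181)
-35464/8252 - 2129/W(-98, -168) = -35464/8252 - 2129/(-1/181) = -35464*1/8252 - 2129*(-181) = -8866/2063 + 385349 = 794966121/2063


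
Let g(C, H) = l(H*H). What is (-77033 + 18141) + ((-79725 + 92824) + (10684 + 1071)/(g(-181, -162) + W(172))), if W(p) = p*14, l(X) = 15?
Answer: -110944684/2423 ≈ -45788.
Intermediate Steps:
g(C, H) = 15
W(p) = 14*p
(-77033 + 18141) + ((-79725 + 92824) + (10684 + 1071)/(g(-181, -162) + W(172))) = (-77033 + 18141) + ((-79725 + 92824) + (10684 + 1071)/(15 + 14*172)) = -58892 + (13099 + 11755/(15 + 2408)) = -58892 + (13099 + 11755/2423) = -58892 + 31750632/2423 = -110944684/2423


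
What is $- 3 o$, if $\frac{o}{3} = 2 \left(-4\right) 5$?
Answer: $360$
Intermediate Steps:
$o = -120$ ($o = 3 \cdot 2 \left(-4\right) 5 = 3 \left(\left(-8\right) 5\right) = 3 \left(-40\right) = -120$)
$- 3 o = \left(-3\right) \left(-120\right) = 360$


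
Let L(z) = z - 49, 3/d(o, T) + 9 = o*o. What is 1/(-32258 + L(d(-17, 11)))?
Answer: -280/9045957 ≈ -3.0953e-5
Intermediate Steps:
d(o, T) = 3/(-9 + o²) (d(o, T) = 3/(-9 + o*o) = 3/(-9 + o²))
L(z) = -49 + z
1/(-32258 + L(d(-17, 11))) = 1/(-32258 + (-49 + 3/(-9 + (-17)²))) = 1/(-32258 + (-49 + 3/(-9 + 289))) = 1/(-32258 + (-49 + 3/280)) = 1/(-32258 - 13717/280) = 1/(-9045957/280) = -280/9045957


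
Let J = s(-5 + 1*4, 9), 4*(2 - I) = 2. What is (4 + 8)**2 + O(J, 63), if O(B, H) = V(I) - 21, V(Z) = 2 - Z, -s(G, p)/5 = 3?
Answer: 247/2 ≈ 123.50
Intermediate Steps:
I = 3/2 (I = 2 - 1/4*2 = 2 - 1/2 = 3/2 ≈ 1.5000)
s(G, p) = -15 (s(G, p) = -5*3 = -15)
J = -15
O(B, H) = -41/2 (O(B, H) = (2 - 1*3/2) - 21 = (2 - 3/2) - 21 = 1/2 - 21 = -41/2)
(4 + 8)**2 + O(J, 63) = (4 + 8)**2 - 41/2 = 12**2 - 41/2 = 144 - 41/2 = 247/2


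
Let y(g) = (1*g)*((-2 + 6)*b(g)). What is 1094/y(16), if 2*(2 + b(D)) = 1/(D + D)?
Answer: -1094/127 ≈ -8.6142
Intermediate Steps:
b(D) = -2 + 1/(4*D) (b(D) = -2 + 1/(2*(D + D)) = -2 + 1/(2*((2*D))) = -2 + (1/(2*D))/2 = -2 + 1/(4*D))
y(g) = g*(-8 + 1/g) (y(g) = (1*g)*((-2 + 6)*(-2 + 1/(4*g))) = g*(4*(-2 + 1/(4*g))) = g*(-8 + 1/g))
1094/y(16) = 1094/(1 - 8*16) = 1094/(1 - 128) = 1094/(-127) = 1094*(-1/127) = -1094/127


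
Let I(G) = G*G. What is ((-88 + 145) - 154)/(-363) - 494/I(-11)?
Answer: -1385/363 ≈ -3.8154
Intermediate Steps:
I(G) = G²
((-88 + 145) - 154)/(-363) - 494/I(-11) = ((-88 + 145) - 154)/(-363) - 494/((-11)²) = (57 - 154)*(-1/363) - 494/121 = -97*(-1/363) - 494*1/121 = 97/363 - 494/121 = -1385/363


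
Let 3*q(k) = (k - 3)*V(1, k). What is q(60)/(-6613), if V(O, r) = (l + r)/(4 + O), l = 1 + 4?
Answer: -247/6613 ≈ -0.037351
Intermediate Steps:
l = 5
V(O, r) = (5 + r)/(4 + O)
q(k) = (1 + k/5)*(-3 + k)/3 (q(k) = ((k - 3)*((5 + k)/(4 + 1)))/3 = ((-3 + k)*((5 + k)/5))/3 = ((-3 + k)*(1 + k/5))/3 = ((1 + k/5)*(-3 + k))/3 = (1 + k/5)*(-3 + k)/3)
q(60)/(-6613) = ((-3 + 60)*(5 + 60)/15)/(-6613) = ((1/15)*57*65)*(-1/6613) = 247*(-1/6613) = -247/6613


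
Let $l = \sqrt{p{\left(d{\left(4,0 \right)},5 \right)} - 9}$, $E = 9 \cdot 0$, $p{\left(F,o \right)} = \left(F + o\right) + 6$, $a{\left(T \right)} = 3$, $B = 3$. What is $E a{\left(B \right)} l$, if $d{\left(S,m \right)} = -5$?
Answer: $0$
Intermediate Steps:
$p{\left(F,o \right)} = 6 + F + o$
$E = 0$
$l = i \sqrt{3}$ ($l = \sqrt{\left(6 - 5 + 5\right) - 9} = \sqrt{6 - 9} = \sqrt{-3} = i \sqrt{3} \approx 1.732 i$)
$E a{\left(B \right)} l = 0 \cdot 3 i \sqrt{3} = 0 i \sqrt{3} = 0$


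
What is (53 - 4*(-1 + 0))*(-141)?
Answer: -8037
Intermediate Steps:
(53 - 4*(-1 + 0))*(-141) = (53 - 4*(-1))*(-141) = (53 + 4)*(-141) = 57*(-141) = -8037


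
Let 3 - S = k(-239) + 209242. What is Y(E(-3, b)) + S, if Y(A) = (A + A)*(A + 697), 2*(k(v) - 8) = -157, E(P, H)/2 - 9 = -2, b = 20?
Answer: -378521/2 ≈ -1.8926e+5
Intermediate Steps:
E(P, H) = 14 (E(P, H) = 18 + 2*(-2) = 18 - 4 = 14)
k(v) = -141/2 (k(v) = 8 + (1/2)*(-157) = 8 - 157/2 = -141/2)
Y(A) = 2*A*(697 + A) (Y(A) = (2*A)*(697 + A) = 2*A*(697 + A))
S = -418337/2 (S = 3 - (-141/2 + 209242) = 3 - 1*418343/2 = 3 - 418343/2 = -418337/2 ≈ -2.0917e+5)
Y(E(-3, b)) + S = 2*14*(697 + 14) - 418337/2 = 2*14*711 - 418337/2 = 19908 - 418337/2 = -378521/2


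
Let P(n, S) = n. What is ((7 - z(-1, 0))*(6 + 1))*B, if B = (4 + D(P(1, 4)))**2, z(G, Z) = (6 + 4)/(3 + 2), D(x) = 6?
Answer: 3500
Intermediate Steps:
z(G, Z) = 2 (z(G, Z) = 10/5 = 10*(1/5) = 2)
B = 100 (B = (4 + 6)**2 = 10**2 = 100)
((7 - z(-1, 0))*(6 + 1))*B = ((7 - 1*2)*(6 + 1))*100 = ((7 - 2)*7)*100 = (5*7)*100 = 35*100 = 3500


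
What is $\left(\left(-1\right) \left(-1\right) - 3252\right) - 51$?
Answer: $-3302$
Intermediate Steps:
$\left(\left(-1\right) \left(-1\right) - 3252\right) - 51 = \left(1 - 3252\right) - 51 = -3251 - 51 = -3302$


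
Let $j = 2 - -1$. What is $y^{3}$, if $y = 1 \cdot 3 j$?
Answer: $729$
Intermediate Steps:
$j = 3$ ($j = 2 + 1 = 3$)
$y = 9$ ($y = 1 \cdot 3 \cdot 3 = 3 \cdot 3 = 9$)
$y^{3} = 9^{3} = 729$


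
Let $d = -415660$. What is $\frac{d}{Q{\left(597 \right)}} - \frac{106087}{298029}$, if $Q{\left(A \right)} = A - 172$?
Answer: $- \frac{24784764223}{25332465} \approx -978.38$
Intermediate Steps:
$Q{\left(A \right)} = -172 + A$ ($Q{\left(A \right)} = A - 172 = -172 + A$)
$\frac{d}{Q{\left(597 \right)}} - \frac{106087}{298029} = - \frac{415660}{-172 + 597} - \frac{106087}{298029} = - \frac{415660}{425} - \frac{106087}{298029} = \left(-415660\right) \frac{1}{425} - \frac{106087}{298029} = - \frac{83132}{85} - \frac{106087}{298029} = - \frac{24784764223}{25332465}$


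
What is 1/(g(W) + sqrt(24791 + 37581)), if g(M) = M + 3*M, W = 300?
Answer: 300/344407 - sqrt(15593)/688814 ≈ 0.00068978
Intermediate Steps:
g(M) = 4*M
1/(g(W) + sqrt(24791 + 37581)) = 1/(4*300 + sqrt(24791 + 37581)) = 1/(1200 + sqrt(62372)) = 1/(1200 + 2*sqrt(15593))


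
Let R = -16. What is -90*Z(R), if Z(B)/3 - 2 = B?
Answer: 3780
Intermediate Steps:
Z(B) = 6 + 3*B
-90*Z(R) = -90*(6 + 3*(-16)) = -90*(6 - 48) = -90*(-42) = 3780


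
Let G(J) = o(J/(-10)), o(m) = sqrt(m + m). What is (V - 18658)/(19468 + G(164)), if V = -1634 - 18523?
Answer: -944563025/473753821 + 38815*I*sqrt(205)/947507642 ≈ -1.9938 + 0.00058653*I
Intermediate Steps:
V = -20157
o(m) = sqrt(2)*sqrt(m) (o(m) = sqrt(2*m) = sqrt(2)*sqrt(m))
G(J) = sqrt(5)*sqrt(-J)/5 (G(J) = sqrt(2)*sqrt(J/(-10)) = sqrt(2)*sqrt(J*(-1/10)) = sqrt(2)*sqrt(-J/10) = sqrt(2)*(sqrt(10)*sqrt(-J)/10) = sqrt(5)*sqrt(-J)/5)
(V - 18658)/(19468 + G(164)) = (-20157 - 18658)/(19468 + sqrt(5)*sqrt(-1*164)/5) = -38815/(19468 + sqrt(5)*sqrt(-164)/5) = -38815/(19468 + sqrt(5)*(2*I*sqrt(41))/5) = -38815/(19468 + 2*I*sqrt(205)/5)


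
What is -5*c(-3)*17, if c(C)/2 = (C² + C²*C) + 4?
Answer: 2380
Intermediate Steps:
c(C) = 8 + 2*C² + 2*C³ (c(C) = 2*((C² + C²*C) + 4) = 2*((C² + C³) + 4) = 2*(4 + C² + C³) = 8 + 2*C² + 2*C³)
-5*c(-3)*17 = -5*(8 + 2*(-3)² + 2*(-3)³)*17 = -5*(8 + 2*9 + 2*(-27))*17 = -5*(8 + 18 - 54)*17 = -5*(-28)*17 = 140*17 = 2380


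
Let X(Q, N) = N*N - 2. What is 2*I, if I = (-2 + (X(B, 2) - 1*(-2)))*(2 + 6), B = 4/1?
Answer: 32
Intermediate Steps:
B = 4 (B = 4*1 = 4)
X(Q, N) = -2 + N**2 (X(Q, N) = N**2 - 2 = -2 + N**2)
I = 16 (I = (-2 + ((-2 + 2**2) - 1*(-2)))*(2 + 6) = (-2 + ((-2 + 4) + 2))*8 = (-2 + (2 + 2))*8 = (-2 + 4)*8 = 2*8 = 16)
2*I = 2*16 = 32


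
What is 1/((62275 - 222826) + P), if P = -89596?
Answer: -1/250147 ≈ -3.9977e-6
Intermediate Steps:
1/((62275 - 222826) + P) = 1/((62275 - 222826) - 89596) = 1/(-160551 - 89596) = 1/(-250147) = -1/250147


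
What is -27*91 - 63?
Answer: -2520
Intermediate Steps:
-27*91 - 63 = -2457 - 63 = -2520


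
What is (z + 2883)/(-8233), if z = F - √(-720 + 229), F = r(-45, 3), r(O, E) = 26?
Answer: -2909/8233 + I*√491/8233 ≈ -0.35333 + 0.0026914*I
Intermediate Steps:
F = 26
z = 26 - I*√491 (z = 26 - √(-720 + 229) = 26 - √(-491) = 26 - I*√491 ≈ 26.0 - 22.159*I)
(z + 2883)/(-8233) = ((26 - I*√491) + 2883)/(-8233) = (2909 - I*√491)*(-1/8233) = -2909/8233 + I*√491/8233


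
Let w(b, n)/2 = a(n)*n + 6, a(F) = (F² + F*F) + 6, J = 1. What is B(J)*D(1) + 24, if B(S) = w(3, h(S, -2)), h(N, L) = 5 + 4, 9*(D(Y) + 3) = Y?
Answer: -26240/3 ≈ -8746.7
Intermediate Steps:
D(Y) = -3 + Y/9
h(N, L) = 9
a(F) = 6 + 2*F² (a(F) = (F² + F²) + 6 = 2*F² + 6 = 6 + 2*F²)
w(b, n) = 12 + 2*n*(6 + 2*n²) (w(b, n) = 2*((6 + 2*n²)*n + 6) = 2*(n*(6 + 2*n²) + 6) = 2*(6 + n*(6 + 2*n²)) = 12 + 2*n*(6 + 2*n²))
B(S) = 3036 (B(S) = 12 + 4*9*(3 + 9²) = 12 + 4*9*(3 + 81) = 12 + 4*9*84 = 12 + 3024 = 3036)
B(J)*D(1) + 24 = 3036*(-3 + (⅑)*1) + 24 = 3036*(-3 + ⅑) + 24 = 3036*(-26/9) + 24 = -26312/3 + 24 = -26240/3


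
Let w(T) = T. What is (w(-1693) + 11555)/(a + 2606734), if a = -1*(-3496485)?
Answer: 9862/6103219 ≈ 0.0016159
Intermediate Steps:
a = 3496485
(w(-1693) + 11555)/(a + 2606734) = (-1693 + 11555)/(3496485 + 2606734) = 9862/6103219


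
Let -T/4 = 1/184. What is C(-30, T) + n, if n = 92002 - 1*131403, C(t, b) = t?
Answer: -39431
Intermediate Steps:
T = -1/46 (T = -4/184 = -4*1/184 = -1/46 ≈ -0.021739)
n = -39401 (n = 92002 - 131403 = -39401)
C(-30, T) + n = -30 - 39401 = -39431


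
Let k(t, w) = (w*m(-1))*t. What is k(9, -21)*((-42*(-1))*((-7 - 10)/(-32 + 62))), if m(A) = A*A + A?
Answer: 0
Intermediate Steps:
m(A) = A + A**2 (m(A) = A**2 + A = A + A**2)
k(t, w) = 0 (k(t, w) = (w*(-(1 - 1)))*t = (w*(-1*0))*t = (w*0)*t = 0*t = 0)
k(9, -21)*((-42*(-1))*((-7 - 10)/(-32 + 62))) = 0*((-42*(-1))*((-7 - 10)/(-32 + 62))) = 0*(42*(-17/30)) = 0*(-119/5) = 0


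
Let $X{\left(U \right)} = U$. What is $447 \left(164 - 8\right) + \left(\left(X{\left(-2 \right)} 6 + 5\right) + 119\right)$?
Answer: $69844$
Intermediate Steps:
$447 \left(164 - 8\right) + \left(\left(X{\left(-2 \right)} 6 + 5\right) + 119\right) = 447 \left(164 - 8\right) + \left(\left(\left(-2\right) 6 + 5\right) + 119\right) = 447 \cdot 156 + \left(\left(-12 + 5\right) + 119\right) = 69732 + \left(-7 + 119\right) = 69732 + 112 = 69844$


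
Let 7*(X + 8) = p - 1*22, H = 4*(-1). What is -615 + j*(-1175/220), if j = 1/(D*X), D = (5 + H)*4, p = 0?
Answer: -8441075/13728 ≈ -614.88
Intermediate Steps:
H = -4
D = 4 (D = (5 - 4)*4 = 1*4 = 4)
X = -78/7 (X = -8 + (0 - 1*22)/7 = -8 + (0 - 22)/7 = -8 + (1/7)*(-22) = -8 - 22/7 = -78/7 ≈ -11.143)
j = -7/312 (j = 1/(4*(-78/7)) = 1/(-312/7) = -7/312 ≈ -0.022436)
-615 + j*(-1175/220) = -615 - (-8225)/(312*220) = -615 - 7/312*(-235/44) = -615 + 1645/13728 = -8441075/13728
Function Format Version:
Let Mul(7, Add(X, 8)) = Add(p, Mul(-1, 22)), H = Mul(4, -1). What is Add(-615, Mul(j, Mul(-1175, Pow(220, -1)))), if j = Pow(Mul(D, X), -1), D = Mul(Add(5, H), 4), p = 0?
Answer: Rational(-8441075, 13728) ≈ -614.88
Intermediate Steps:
H = -4
D = 4 (D = Mul(Add(5, -4), 4) = Mul(1, 4) = 4)
X = Rational(-78, 7) (X = Add(-8, Mul(Rational(1, 7), Add(0, Mul(-1, 22)))) = Add(-8, Mul(Rational(1, 7), Add(0, -22))) = Add(-8, Mul(Rational(1, 7), -22)) = Add(-8, Rational(-22, 7)) = Rational(-78, 7) ≈ -11.143)
j = Rational(-7, 312) (j = Pow(Mul(4, Rational(-78, 7)), -1) = Pow(Rational(-312, 7), -1) = Rational(-7, 312) ≈ -0.022436)
Add(-615, Mul(j, Mul(-1175, Pow(220, -1)))) = Add(-615, Mul(Rational(-7, 312), Mul(-1175, Pow(220, -1)))) = Add(-615, Mul(Rational(-7, 312), Mul(-1175, Rational(1, 220)))) = Add(-615, Mul(Rational(-7, 312), Rational(-235, 44))) = Add(-615, Rational(1645, 13728)) = Rational(-8441075, 13728)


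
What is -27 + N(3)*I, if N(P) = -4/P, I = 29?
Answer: -197/3 ≈ -65.667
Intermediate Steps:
-27 + N(3)*I = -27 - 4/3*29 = -27 - 116/3 = -197/3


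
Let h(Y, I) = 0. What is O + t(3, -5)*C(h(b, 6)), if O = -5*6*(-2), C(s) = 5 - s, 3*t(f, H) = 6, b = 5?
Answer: 70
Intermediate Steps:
t(f, H) = 2 (t(f, H) = (1/3)*6 = 2)
O = 60 (O = -30*(-2) = 60)
O + t(3, -5)*C(h(b, 6)) = 60 + 2*(5 - 1*0) = 60 + 2*(5 + 0) = 60 + 2*5 = 60 + 10 = 70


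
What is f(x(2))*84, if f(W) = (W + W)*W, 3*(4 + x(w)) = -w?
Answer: 10976/3 ≈ 3658.7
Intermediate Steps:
x(w) = -4 - w/3 (x(w) = -4 + (-w)/3 = -4 - w/3)
f(W) = 2*W² (f(W) = (2*W)*W = 2*W²)
f(x(2))*84 = (2*(-4 - ⅓*2)²)*84 = (2*(-4 - ⅔)²)*84 = (2*(-14/3)²)*84 = (2*(196/9))*84 = (392/9)*84 = 10976/3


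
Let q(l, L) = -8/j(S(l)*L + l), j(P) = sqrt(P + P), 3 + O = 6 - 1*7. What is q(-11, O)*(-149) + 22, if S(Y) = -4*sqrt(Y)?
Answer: 22 + 596*sqrt(2)/sqrt(-11 + 16*I*sqrt(11)) ≈ 94.278 - 88.797*I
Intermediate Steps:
O = -4 (O = -3 + (6 - 1*7) = -3 + (6 - 7) = -3 - 1 = -4)
j(P) = sqrt(2)*sqrt(P) (j(P) = sqrt(2*P) = sqrt(2)*sqrt(P))
q(l, L) = -4*sqrt(2)/sqrt(l - 4*L*sqrt(l)) (q(l, L) = -8*sqrt(2)/(2*sqrt((-4*sqrt(l))*L + l)) = -8*sqrt(2)/(2*sqrt(-4*L*sqrt(l) + l)) = -8*sqrt(2)/(2*sqrt(l - 4*L*sqrt(l))) = -4*sqrt(2)/sqrt(l - 4*L*sqrt(l)))
q(-11, O)*(-149) + 22 = -4*sqrt(2)/sqrt(-11 - 4*(-4)*sqrt(-11))*(-149) + 22 = -4*sqrt(2)/sqrt(-11 - 4*(-4)*I*sqrt(11))*(-149) + 22 = -4*sqrt(2)/sqrt(-11 + 16*I*sqrt(11))*(-149) + 22 = 596*sqrt(2)/sqrt(-11 + 16*I*sqrt(11)) + 22 = 22 + 596*sqrt(2)/sqrt(-11 + 16*I*sqrt(11))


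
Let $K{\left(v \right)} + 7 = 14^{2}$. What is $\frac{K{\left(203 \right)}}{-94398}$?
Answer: $- \frac{63}{31466} \approx -0.0020022$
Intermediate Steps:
$K{\left(v \right)} = 189$ ($K{\left(v \right)} = -7 + 14^{2} = -7 + 196 = 189$)
$\frac{K{\left(203 \right)}}{-94398} = \frac{189}{-94398} = 189 \left(- \frac{1}{94398}\right) = - \frac{63}{31466}$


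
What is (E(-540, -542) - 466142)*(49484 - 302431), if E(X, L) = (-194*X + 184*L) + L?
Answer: 116773488444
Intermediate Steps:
E(X, L) = -194*X + 185*L
(E(-540, -542) - 466142)*(49484 - 302431) = ((-194*(-540) + 185*(-542)) - 466142)*(49484 - 302431) = ((104760 - 100270) - 466142)*(-252947) = (4490 - 466142)*(-252947) = -461652*(-252947) = 116773488444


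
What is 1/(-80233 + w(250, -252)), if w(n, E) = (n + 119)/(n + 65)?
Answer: -35/2808114 ≈ -1.2464e-5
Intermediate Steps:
w(n, E) = (119 + n)/(65 + n)
1/(-80233 + w(250, -252)) = 1/(-80233 + (119 + 250)/(65 + 250)) = 1/(-80233 + 369/315) = 1/(-80233 + (1/315)*369) = 1/(-80233 + 41/35) = 1/(-2808114/35) = -35/2808114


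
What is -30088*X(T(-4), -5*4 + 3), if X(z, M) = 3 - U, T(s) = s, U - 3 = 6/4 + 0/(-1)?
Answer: 45132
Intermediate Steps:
U = 9/2 (U = 3 + (6/4 + 0/(-1)) = 3 + (6*(1/4) + 0*(-1)) = 3 + (3/2 + 0) = 3 + 3/2 = 9/2 ≈ 4.5000)
X(z, M) = -3/2 (X(z, M) = 3 - 1*9/2 = 3 - 9/2 = -3/2)
-30088*X(T(-4), -5*4 + 3) = -30088*(-3/2) = 45132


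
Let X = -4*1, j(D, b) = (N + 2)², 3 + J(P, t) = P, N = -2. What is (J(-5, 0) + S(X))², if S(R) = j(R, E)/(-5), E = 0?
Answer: 64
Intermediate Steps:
J(P, t) = -3 + P
j(D, b) = 0 (j(D, b) = (-2 + 2)² = 0² = 0)
X = -4
S(R) = 0 (S(R) = 0/(-5) = 0*(-⅕) = 0)
(J(-5, 0) + S(X))² = ((-3 - 5) + 0)² = (-8 + 0)² = (-8)² = 64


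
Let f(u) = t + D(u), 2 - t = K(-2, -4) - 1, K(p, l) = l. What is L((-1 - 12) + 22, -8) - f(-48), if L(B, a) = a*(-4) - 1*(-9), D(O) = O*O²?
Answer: 110626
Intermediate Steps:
D(O) = O³
t = 7 (t = 2 - (-4 - 1) = 2 - 1*(-5) = 2 + 5 = 7)
L(B, a) = 9 - 4*a (L(B, a) = -4*a + 9 = 9 - 4*a)
f(u) = 7 + u³
L((-1 - 12) + 22, -8) - f(-48) = (9 - 4*(-8)) - (7 + (-48)³) = (9 + 32) - (7 - 110592) = 41 - 1*(-110585) = 41 + 110585 = 110626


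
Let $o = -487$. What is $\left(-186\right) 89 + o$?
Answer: $-17041$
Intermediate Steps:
$\left(-186\right) 89 + o = \left(-186\right) 89 - 487 = -16554 - 487 = -17041$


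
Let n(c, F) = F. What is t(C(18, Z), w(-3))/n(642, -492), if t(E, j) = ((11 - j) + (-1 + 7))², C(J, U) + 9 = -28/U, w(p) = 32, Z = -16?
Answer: -75/164 ≈ -0.45732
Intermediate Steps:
C(J, U) = -9 - 28/U
t(E, j) = (17 - j)² (t(E, j) = ((11 - j) + 6)² = (17 - j)²)
t(C(18, Z), w(-3))/n(642, -492) = (-17 + 32)²/(-492) = 15²*(-1/492) = 225*(-1/492) = -75/164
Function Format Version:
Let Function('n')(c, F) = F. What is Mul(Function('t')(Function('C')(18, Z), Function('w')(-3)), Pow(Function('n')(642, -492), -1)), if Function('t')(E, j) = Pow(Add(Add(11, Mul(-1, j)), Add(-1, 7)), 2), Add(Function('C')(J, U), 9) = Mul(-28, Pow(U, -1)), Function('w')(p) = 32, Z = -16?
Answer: Rational(-75, 164) ≈ -0.45732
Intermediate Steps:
Function('C')(J, U) = Add(-9, Mul(-28, Pow(U, -1)))
Function('t')(E, j) = Pow(Add(17, Mul(-1, j)), 2) (Function('t')(E, j) = Pow(Add(Add(11, Mul(-1, j)), 6), 2) = Pow(Add(17, Mul(-1, j)), 2))
Mul(Function('t')(Function('C')(18, Z), Function('w')(-3)), Pow(Function('n')(642, -492), -1)) = Mul(Pow(Add(-17, 32), 2), Pow(-492, -1)) = Mul(Pow(15, 2), Rational(-1, 492)) = Mul(225, Rational(-1, 492)) = Rational(-75, 164)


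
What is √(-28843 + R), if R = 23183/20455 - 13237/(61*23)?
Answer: I*√6385869625167265/470465 ≈ 169.86*I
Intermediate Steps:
R = -3905526/470465 (R = 23183*(1/20455) - 13237/1403 = 23183/20455 - 13237*1/1403 = 23183/20455 - 217/23 = -3905526/470465 ≈ -8.3014)
√(-28843 + R) = √(-28843 - 3905526/470465) = √(-13573527521/470465) = I*√6385869625167265/470465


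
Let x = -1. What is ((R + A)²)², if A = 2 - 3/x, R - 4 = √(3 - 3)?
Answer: 6561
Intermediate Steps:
R = 4 (R = 4 + √(3 - 3) = 4 + √0 = 4 + 0 = 4)
A = 5 (A = 2 - 3/(-1) = 2 - 3*(-1) = 2 - 1*(-3) = 2 + 3 = 5)
((R + A)²)² = ((4 + 5)²)² = (9²)² = 81² = 6561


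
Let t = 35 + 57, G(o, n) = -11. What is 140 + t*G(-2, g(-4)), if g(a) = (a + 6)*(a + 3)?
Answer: -872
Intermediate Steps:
g(a) = (3 + a)*(6 + a) (g(a) = (6 + a)*(3 + a) = (3 + a)*(6 + a))
t = 92
140 + t*G(-2, g(-4)) = 140 + 92*(-11) = 140 - 1012 = -872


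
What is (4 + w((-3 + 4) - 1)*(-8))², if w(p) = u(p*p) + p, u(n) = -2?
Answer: 400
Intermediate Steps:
w(p) = -2 + p
(4 + w((-3 + 4) - 1)*(-8))² = (4 + (-2 + ((-3 + 4) - 1))*(-8))² = (4 + (-2 + (1 - 1))*(-8))² = (4 + (-2 + 0)*(-8))² = (4 - 2*(-8))² = (4 + 16)² = 20² = 400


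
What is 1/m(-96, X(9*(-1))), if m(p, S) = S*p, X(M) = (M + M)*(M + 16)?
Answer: 1/12096 ≈ 8.2672e-5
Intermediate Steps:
X(M) = 2*M*(16 + M) (X(M) = (2*M)*(16 + M) = 2*M*(16 + M))
1/m(-96, X(9*(-1))) = 1/((2*(9*(-1))*(16 + 9*(-1)))*(-96)) = 1/((2*(-9)*(16 - 9))*(-96)) = 1/((2*(-9)*7)*(-96)) = 1/(-126*(-96)) = 1/12096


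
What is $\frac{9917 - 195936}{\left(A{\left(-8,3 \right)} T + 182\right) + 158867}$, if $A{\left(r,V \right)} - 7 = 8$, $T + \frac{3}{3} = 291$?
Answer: $- \frac{186019}{163399} \approx -1.1384$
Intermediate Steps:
$T = 290$ ($T = -1 + 291 = 290$)
$A{\left(r,V \right)} = 15$ ($A{\left(r,V \right)} = 7 + 8 = 15$)
$\frac{9917 - 195936}{\left(A{\left(-8,3 \right)} T + 182\right) + 158867} = \frac{9917 - 195936}{\left(15 \cdot 290 + 182\right) + 158867} = - \frac{186019}{\left(4350 + 182\right) + 158867} = - \frac{186019}{4532 + 158867} = - \frac{186019}{163399}$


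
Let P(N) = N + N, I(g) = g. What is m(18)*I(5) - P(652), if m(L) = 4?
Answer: -1284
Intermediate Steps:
P(N) = 2*N
m(18)*I(5) - P(652) = 4*5 - 2*652 = 20 - 1*1304 = 20 - 1304 = -1284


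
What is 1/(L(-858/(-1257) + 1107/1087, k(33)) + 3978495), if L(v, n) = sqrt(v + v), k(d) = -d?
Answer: 362403496647/1441820499392296379 - sqrt(705692541790)/7209102496961481895 ≈ 2.5135e-7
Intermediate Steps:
L(v, n) = sqrt(2)*sqrt(v) (L(v, n) = sqrt(2*v) = sqrt(2)*sqrt(v))
1/(L(-858/(-1257) + 1107/1087, k(33)) + 3978495) = 1/(sqrt(2)*sqrt(-858/(-1257) + 1107/1087) + 3978495) = 1/(sqrt(2)*sqrt(-858*(-1/1257) + 1107*(1/1087)) + 3978495) = 1/(sqrt(2)*sqrt(286/419 + 1107/1087) + 3978495) = 1/(sqrt(2)*sqrt(774715/455453) + 3978495) = 1/(sqrt(2)*(sqrt(352846270895)/455453) + 3978495) = 1/(sqrt(705692541790)/455453 + 3978495) = 1/(3978495 + sqrt(705692541790)/455453)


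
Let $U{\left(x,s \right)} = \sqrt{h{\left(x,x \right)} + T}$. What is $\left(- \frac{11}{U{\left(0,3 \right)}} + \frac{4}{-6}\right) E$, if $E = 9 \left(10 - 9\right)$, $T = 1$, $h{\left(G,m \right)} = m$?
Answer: $-105$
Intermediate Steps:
$U{\left(x,s \right)} = \sqrt{1 + x}$ ($U{\left(x,s \right)} = \sqrt{x + 1} = \sqrt{1 + x}$)
$E = 9$ ($E = 9 \cdot 1 = 9$)
$\left(- \frac{11}{U{\left(0,3 \right)}} + \frac{4}{-6}\right) E = \left(- \frac{11}{\sqrt{1 + 0}} + \frac{4}{-6}\right) 9 = \left(- \frac{11}{\sqrt{1}} + 4 \left(- \frac{1}{6}\right)\right) 9 = \left(- \frac{11}{1} - \frac{2}{3}\right) 9 = \left(\left(-11\right) 1 - \frac{2}{3}\right) 9 = \left(-11 - \frac{2}{3}\right) 9 = \left(- \frac{35}{3}\right) 9 = -105$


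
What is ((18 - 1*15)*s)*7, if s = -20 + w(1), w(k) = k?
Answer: -399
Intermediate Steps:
s = -19 (s = -20 + 1 = -19)
((18 - 1*15)*s)*7 = ((18 - 1*15)*(-19))*7 = ((18 - 15)*(-19))*7 = (3*(-19))*7 = -57*7 = -399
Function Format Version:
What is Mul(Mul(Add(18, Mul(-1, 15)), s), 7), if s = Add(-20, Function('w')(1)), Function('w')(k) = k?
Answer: -399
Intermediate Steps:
s = -19 (s = Add(-20, 1) = -19)
Mul(Mul(Add(18, Mul(-1, 15)), s), 7) = Mul(Mul(Add(18, Mul(-1, 15)), -19), 7) = Mul(Mul(Add(18, -15), -19), 7) = Mul(Mul(3, -19), 7) = Mul(-57, 7) = -399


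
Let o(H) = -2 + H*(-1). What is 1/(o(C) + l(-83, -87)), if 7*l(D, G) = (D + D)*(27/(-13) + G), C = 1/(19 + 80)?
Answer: 9009/19012463 ≈ 0.00047385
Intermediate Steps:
C = 1/99 ≈ 0.010101
o(H) = -2 - H
l(D, G) = 2*D*(-27/13 + G)/7 (l(D, G) = ((D + D)*(27/(-13) + G))/7 = ((2*D)*(27*(-1/13) + G))/7 = ((2*D)*(-27/13 + G))/7 = (2*D*(-27/13 + G))/7 = 2*D*(-27/13 + G)/7)
1/(o(C) + l(-83, -87)) = 1/((-2 - 1*1/99) + (2/91)*(-83)*(-27 + 13*(-87))) = 1/((-2 - 1/99) + (2/91)*(-83)*(-27 - 1131)) = 1/(-199/99 + (2/91)*(-83)*(-1158)) = 1/(-199/99 + 192228/91) = 1/(19012463/9009) = 9009/19012463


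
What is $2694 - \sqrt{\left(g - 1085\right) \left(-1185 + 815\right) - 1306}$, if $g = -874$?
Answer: $2694 - 2 \sqrt{180881} \approx 1843.4$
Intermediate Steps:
$2694 - \sqrt{\left(g - 1085\right) \left(-1185 + 815\right) - 1306} = 2694 - \sqrt{\left(-874 - 1085\right) \left(-1185 + 815\right) - 1306} = 2694 - \sqrt{\left(-1959\right) \left(-370\right) - 1306} = 2694 - \sqrt{724830 - 1306} = 2694 - \sqrt{723524} = 2694 - 2 \sqrt{180881}$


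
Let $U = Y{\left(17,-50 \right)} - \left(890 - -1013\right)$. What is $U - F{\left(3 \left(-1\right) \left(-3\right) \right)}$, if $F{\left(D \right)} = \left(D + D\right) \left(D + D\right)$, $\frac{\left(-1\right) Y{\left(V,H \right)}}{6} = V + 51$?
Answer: $-2635$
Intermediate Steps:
$Y{\left(V,H \right)} = -306 - 6 V$ ($Y{\left(V,H \right)} = - 6 \left(V + 51\right) = - 6 \left(51 + V\right) = -306 - 6 V$)
$U = -2311$ ($U = \left(-306 - 102\right) - \left(890 - -1013\right) = \left(-306 - 102\right) - \left(890 + 1013\right) = -408 - 1903 = -2311$)
$F{\left(D \right)} = 4 D^{2}$ ($F{\left(D \right)} = 2 D 2 D = 4 D^{2}$)
$U - F{\left(3 \left(-1\right) \left(-3\right) \right)} = -2311 - 4 \left(3 \left(-1\right) \left(-3\right)\right)^{2} = -2311 - 4 \left(\left(-3\right) \left(-3\right)\right)^{2} = -2311 - 4 \cdot 9^{2} = -2311 - 4 \cdot 81 = -2311 - 324 = -2635$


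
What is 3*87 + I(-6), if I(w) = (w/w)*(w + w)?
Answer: 249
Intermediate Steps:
I(w) = 2*w (I(w) = 1*(2*w) = 2*w)
3*87 + I(-6) = 3*87 + 2*(-6) = 261 - 12 = 249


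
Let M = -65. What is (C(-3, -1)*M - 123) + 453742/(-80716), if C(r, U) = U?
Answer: -2567635/40358 ≈ -63.621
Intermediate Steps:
(C(-3, -1)*M - 123) + 453742/(-80716) = (-1*(-65) - 123) + 453742/(-80716) = (65 - 123) + 453742*(-1/80716) = -58 - 226871/40358 = -2567635/40358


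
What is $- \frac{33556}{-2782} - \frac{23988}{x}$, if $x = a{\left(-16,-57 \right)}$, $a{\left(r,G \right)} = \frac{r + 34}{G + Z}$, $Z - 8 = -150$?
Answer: $\frac{1106732716}{4173} \approx 2.6521 \cdot 10^{5}$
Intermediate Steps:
$Z = -142$ ($Z = 8 - 150 = -142$)
$a{\left(r,G \right)} = \frac{34 + r}{-142 + G}$ ($a{\left(r,G \right)} = \frac{r + 34}{G - 142} = \frac{34 + r}{-142 + G}$)
$x = - \frac{18}{199}$ ($x = \frac{34 - 16}{-142 - 57} = \frac{1}{-199} \cdot 18 = \left(- \frac{1}{199}\right) 18 = - \frac{18}{199} \approx -0.090452$)
$- \frac{33556}{-2782} - \frac{23988}{x} = - \frac{33556}{-2782} - \frac{23988}{- \frac{18}{199}} = \left(-33556\right) \left(- \frac{1}{2782}\right) - - \frac{795602}{3} = \frac{16778}{1391} + \frac{795602}{3} = \frac{1106732716}{4173}$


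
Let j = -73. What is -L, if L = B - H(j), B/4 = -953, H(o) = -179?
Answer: 3633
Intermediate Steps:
B = -3812 (B = 4*(-953) = -3812)
L = -3633 (L = -3812 - 1*(-179) = -3812 + 179 = -3633)
-L = -1*(-3633) = 3633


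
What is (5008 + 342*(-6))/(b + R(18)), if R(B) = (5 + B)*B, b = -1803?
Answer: -2956/1389 ≈ -2.1282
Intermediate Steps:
R(B) = B*(5 + B)
(5008 + 342*(-6))/(b + R(18)) = (5008 + 342*(-6))/(-1803 + 18*(5 + 18)) = (5008 - 2052)/(-1803 + 18*23) = 2956/(-1803 + 414) = 2956/(-1389) = 2956*(-1/1389) = -2956/1389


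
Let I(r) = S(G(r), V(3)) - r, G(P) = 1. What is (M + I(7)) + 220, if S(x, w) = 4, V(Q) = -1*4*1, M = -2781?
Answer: -2564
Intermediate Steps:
V(Q) = -4 (V(Q) = -4*1 = -4)
I(r) = 4 - r
(M + I(7)) + 220 = (-2781 + (4 - 1*7)) + 220 = (-2781 + (4 - 7)) + 220 = (-2781 - 3) + 220 = -2784 + 220 = -2564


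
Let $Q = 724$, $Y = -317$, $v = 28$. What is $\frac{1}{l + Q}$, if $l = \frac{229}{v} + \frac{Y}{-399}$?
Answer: $\frac{1596}{1169825} \approx 0.0013643$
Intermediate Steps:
$l = \frac{14321}{1596}$ ($l = \frac{229}{28} - \frac{317}{-399} = 229 \cdot \frac{1}{28} - - \frac{317}{399} = \frac{229}{28} + \frac{317}{399} = \frac{14321}{1596} \approx 8.9731$)
$\frac{1}{l + Q} = \frac{1}{\frac{14321}{1596} + 724} = \frac{1}{\frac{1169825}{1596}} = \frac{1596}{1169825}$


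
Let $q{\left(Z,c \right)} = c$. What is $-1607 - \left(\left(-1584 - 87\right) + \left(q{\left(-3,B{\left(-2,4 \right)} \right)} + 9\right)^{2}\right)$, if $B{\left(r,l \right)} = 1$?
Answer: $-36$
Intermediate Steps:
$-1607 - \left(\left(-1584 - 87\right) + \left(q{\left(-3,B{\left(-2,4 \right)} \right)} + 9\right)^{2}\right) = -1607 - \left(\left(-1584 - 87\right) + \left(1 + 9\right)^{2}\right) = -1607 - \left(-1671 + 10^{2}\right) = -1607 - \left(-1671 + 100\right) = -1607 - -1571 = -1607 + 1571 = -36$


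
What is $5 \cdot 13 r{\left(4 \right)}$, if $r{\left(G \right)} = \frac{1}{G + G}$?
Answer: $\frac{65}{8} \approx 8.125$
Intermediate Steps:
$r{\left(G \right)} = \frac{1}{2 G}$
$5 \cdot 13 r{\left(4 \right)} = 5 \cdot 13 \frac{1}{2 \cdot 4} = 65 \cdot \frac{1}{2} \cdot \frac{1}{4} = 65 \cdot \frac{1}{8} = \frac{65}{8}$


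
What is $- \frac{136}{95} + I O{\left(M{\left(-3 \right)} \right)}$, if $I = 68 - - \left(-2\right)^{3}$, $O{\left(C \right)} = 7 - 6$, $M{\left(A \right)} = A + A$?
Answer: $\frac{5564}{95} \approx 58.568$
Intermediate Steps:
$M{\left(A \right)} = 2 A$
$O{\left(C \right)} = 1$
$I = 60$ ($I = 68 - \left(-1\right) \left(-8\right) = 68 - 8 = 60$)
$- \frac{136}{95} + I O{\left(M{\left(-3 \right)} \right)} = - \frac{136}{95} + 60 \cdot 1 = \left(-136\right) \frac{1}{95} + 60 = - \frac{136}{95} + 60 = \frac{5564}{95}$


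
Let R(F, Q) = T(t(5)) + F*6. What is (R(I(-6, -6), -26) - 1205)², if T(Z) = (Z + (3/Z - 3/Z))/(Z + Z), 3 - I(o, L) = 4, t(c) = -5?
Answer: 5861241/4 ≈ 1.4653e+6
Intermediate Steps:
I(o, L) = -1 (I(o, L) = 3 - 1*4 = 3 - 4 = -1)
T(Z) = ½ (T(Z) = (Z + 0)/((2*Z)) = Z*(1/(2*Z)) = ½)
R(F, Q) = ½ + 6*F (R(F, Q) = ½ + F*6 = ½ + 6*F)
(R(I(-6, -6), -26) - 1205)² = ((½ + 6*(-1)) - 1205)² = ((½ - 6) - 1205)² = (-11/2 - 1205)² = (-2421/2)² = 5861241/4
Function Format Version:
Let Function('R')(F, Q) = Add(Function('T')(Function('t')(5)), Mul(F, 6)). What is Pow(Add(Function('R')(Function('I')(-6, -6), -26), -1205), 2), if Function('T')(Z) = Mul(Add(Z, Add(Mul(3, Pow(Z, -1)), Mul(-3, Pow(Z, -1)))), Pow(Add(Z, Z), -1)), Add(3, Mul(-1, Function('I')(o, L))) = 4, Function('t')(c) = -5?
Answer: Rational(5861241, 4) ≈ 1.4653e+6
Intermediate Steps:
Function('I')(o, L) = -1 (Function('I')(o, L) = Add(3, Mul(-1, 4)) = Add(3, -4) = -1)
Function('T')(Z) = Rational(1, 2) (Function('T')(Z) = Mul(Add(Z, 0), Pow(Mul(2, Z), -1)) = Mul(Z, Mul(Rational(1, 2), Pow(Z, -1))) = Rational(1, 2))
Function('R')(F, Q) = Add(Rational(1, 2), Mul(6, F)) (Function('R')(F, Q) = Add(Rational(1, 2), Mul(F, 6)) = Add(Rational(1, 2), Mul(6, F)))
Pow(Add(Function('R')(Function('I')(-6, -6), -26), -1205), 2) = Pow(Add(Add(Rational(1, 2), Mul(6, -1)), -1205), 2) = Pow(Add(Add(Rational(1, 2), -6), -1205), 2) = Pow(Add(Rational(-11, 2), -1205), 2) = Pow(Rational(-2421, 2), 2) = Rational(5861241, 4)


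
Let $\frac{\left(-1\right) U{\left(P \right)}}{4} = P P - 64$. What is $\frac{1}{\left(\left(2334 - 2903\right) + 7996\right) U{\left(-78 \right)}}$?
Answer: $- \frac{1}{178842160} \approx -5.5915 \cdot 10^{-9}$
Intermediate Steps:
$U{\left(P \right)} = 256 - 4 P^{2}$ ($U{\left(P \right)} = - 4 \left(P P - 64\right) = - 4 \left(P^{2} - 64\right) = - 4 \left(-64 + P^{2}\right) = 256 - 4 P^{2}$)
$\frac{1}{\left(\left(2334 - 2903\right) + 7996\right) U{\left(-78 \right)}} = \frac{1}{\left(\left(2334 - 2903\right) + 7996\right) \left(256 - 4 \left(-78\right)^{2}\right)} = \frac{1}{\left(\left(2334 - 2903\right) + 7996\right) \left(256 - 24336\right)} = \frac{1}{\left(-569 + 7996\right) \left(256 - 24336\right)} = \frac{1}{7427 \left(-24080\right)} = \frac{1}{7427} \left(- \frac{1}{24080}\right) = - \frac{1}{178842160}$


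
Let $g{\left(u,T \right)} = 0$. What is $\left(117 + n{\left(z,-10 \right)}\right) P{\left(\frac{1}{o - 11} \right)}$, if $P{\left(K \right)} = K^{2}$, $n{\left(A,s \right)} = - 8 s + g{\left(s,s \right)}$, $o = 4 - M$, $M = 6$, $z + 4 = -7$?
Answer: $\frac{197}{169} \approx 1.1657$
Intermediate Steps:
$z = -11$ ($z = -4 - 7 = -11$)
$o = -2$ ($o = 4 - 6 = -2$)
$n{\left(A,s \right)} = - 8 s$ ($n{\left(A,s \right)} = - 8 s + 0 = - 8 s$)
$\left(117 + n{\left(z,-10 \right)}\right) P{\left(\frac{1}{o - 11} \right)} = \left(117 - -80\right) \left(\frac{1}{-2 - 11}\right)^{2} = \left(117 + 80\right) \left(\frac{1}{-13}\right)^{2} = 197 \left(- \frac{1}{13}\right)^{2} = 197 \cdot \frac{1}{169} = \frac{197}{169}$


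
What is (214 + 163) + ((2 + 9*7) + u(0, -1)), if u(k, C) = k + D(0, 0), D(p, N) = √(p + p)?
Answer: 442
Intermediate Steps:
D(p, N) = √2*√p (D(p, N) = √(2*p) = √2*√p)
u(k, C) = k (u(k, C) = k + √2*√0 = k + √2*0 = k + 0 = k)
(214 + 163) + ((2 + 9*7) + u(0, -1)) = (214 + 163) + ((2 + 9*7) + 0) = 377 + ((2 + 63) + 0) = 377 + (65 + 0) = 377 + 65 = 442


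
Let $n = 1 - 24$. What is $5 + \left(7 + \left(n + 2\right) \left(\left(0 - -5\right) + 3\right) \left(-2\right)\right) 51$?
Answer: $17498$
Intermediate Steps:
$n = -23$ ($n = 1 - 24 = -23$)
$5 + \left(7 + \left(n + 2\right) \left(\left(0 - -5\right) + 3\right) \left(-2\right)\right) 51 = 5 + \left(7 + \left(-23 + 2\right) \left(\left(0 - -5\right) + 3\right) \left(-2\right)\right) 51 = 5 + \left(7 + - 21 \left(\left(0 + 5\right) + 3\right) \left(-2\right)\right) 51 = 5 + \left(7 + - 21 \left(5 + 3\right) \left(-2\right)\right) 51 = 5 + \left(7 + \left(-21\right) 8 \left(-2\right)\right) 51 = 5 + \left(7 - -336\right) 51 = 5 + \left(7 + 336\right) 51 = 5 + 343 \cdot 51 = 5 + 17493 = 17498$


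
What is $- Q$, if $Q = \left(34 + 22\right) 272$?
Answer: $-15232$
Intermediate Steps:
$Q = 15232$ ($Q = 56 \cdot 272 = 15232$)
$- Q = \left(-1\right) 15232 = -15232$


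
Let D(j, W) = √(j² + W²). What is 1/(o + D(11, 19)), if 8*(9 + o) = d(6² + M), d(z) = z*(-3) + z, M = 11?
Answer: 332/823 + 16*√482/823 ≈ 0.83022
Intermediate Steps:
D(j, W) = √(W² + j²)
d(z) = -2*z (d(z) = -3*z + z = -2*z)
o = -83/4 (o = -9 + (-2*(6² + 11))/8 = -9 + (-2*(36 + 11))/8 = -9 + (-2*47)/8 = -9 + (⅛)*(-94) = -9 - 47/4 = -83/4 ≈ -20.750)
1/(o + D(11, 19)) = 1/(-83/4 + √(19² + 11²)) = 1/(-83/4 + √(361 + 121)) = 1/(-83/4 + √482)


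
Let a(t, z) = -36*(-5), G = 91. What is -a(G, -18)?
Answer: -180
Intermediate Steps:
a(t, z) = 180
-a(G, -18) = -1*180 = -180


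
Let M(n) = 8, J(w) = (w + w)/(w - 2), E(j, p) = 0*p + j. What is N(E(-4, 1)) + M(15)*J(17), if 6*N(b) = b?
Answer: 262/15 ≈ 17.467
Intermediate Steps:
E(j, p) = j (E(j, p) = 0 + j = j)
J(w) = 2*w/(-2 + w) (J(w) = (2*w)/(-2 + w) = 2*w/(-2 + w))
N(b) = b/6
N(E(-4, 1)) + M(15)*J(17) = (⅙)*(-4) + 8*(2*17/(-2 + 17)) = -⅔ + 8*(2*17/15) = -⅔ + 8*(2*17*(1/15)) = -⅔ + 8*(34/15) = -⅔ + 272/15 = 262/15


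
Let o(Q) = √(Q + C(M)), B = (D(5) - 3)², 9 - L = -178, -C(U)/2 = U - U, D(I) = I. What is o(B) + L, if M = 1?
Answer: 189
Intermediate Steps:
C(U) = 0 (C(U) = -2*(U - U) = -2*0 = 0)
L = 187 (L = 9 - 1*(-178) = 9 + 178 = 187)
B = 4 (B = (5 - 3)² = 2² = 4)
o(Q) = √Q (o(Q) = √(Q + 0) = √Q)
o(B) + L = √4 + 187 = 2 + 187 = 189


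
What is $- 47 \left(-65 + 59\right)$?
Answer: $282$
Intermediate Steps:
$- 47 \left(-65 + 59\right) = \left(-47\right) \left(-6\right) = 282$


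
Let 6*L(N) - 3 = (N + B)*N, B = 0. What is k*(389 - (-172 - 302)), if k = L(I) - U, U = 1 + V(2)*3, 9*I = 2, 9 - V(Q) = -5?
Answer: -17821813/486 ≈ -36670.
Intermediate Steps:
V(Q) = 14 (V(Q) = 9 - 1*(-5) = 9 + 5 = 14)
I = 2/9 (I = (⅑)*2 = 2/9 ≈ 0.22222)
L(N) = ½ + N²/6 (L(N) = ½ + ((N + 0)*N)/6 = ½ + (N*N)/6 = ½ + N²/6)
U = 43 (U = 1 + 14*3 = 1 + 42 = 43)
k = -20651/486 (k = (½ + (2/9)²/6) - 1*43 = (½ + (⅙)*(4/81)) - 43 = (½ + 2/243) - 43 = 247/486 - 43 = -20651/486 ≈ -42.492)
k*(389 - (-172 - 302)) = -20651*(389 - (-172 - 302))/486 = -20651*(389 - 1*(-474))/486 = -20651*(389 + 474)/486 = -20651/486*863 = -17821813/486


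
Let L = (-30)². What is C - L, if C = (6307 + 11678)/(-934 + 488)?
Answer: -419385/446 ≈ -940.33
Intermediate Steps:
C = -17985/446 (C = 17985/(-446) = 17985*(-1/446) = -17985/446 ≈ -40.325)
L = 900
C - L = -17985/446 - 1*900 = -17985/446 - 900 = -419385/446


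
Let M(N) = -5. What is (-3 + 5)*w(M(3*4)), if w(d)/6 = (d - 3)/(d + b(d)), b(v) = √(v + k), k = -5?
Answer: 96/7 + 96*I*√10/35 ≈ 13.714 + 8.6737*I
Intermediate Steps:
b(v) = √(-5 + v) (b(v) = √(v - 5) = √(-5 + v))
w(d) = 6*(-3 + d)/(d + √(-5 + d)) (w(d) = 6*((d - 3)/(d + √(-5 + d))) = 6*((-3 + d)/(d + √(-5 + d))) = 6*(-3 + d)/(d + √(-5 + d)))
(-3 + 5)*w(M(3*4)) = (-3 + 5)*(6*(-3 - 5)/(-5 + √(-5 - 5))) = 2*(6*(-8)/(-5 + √(-10))) = 2*(6*(-8)/(-5 + I*√10)) = 2*(-48/(-5 + I*√10)) = -96/(-5 + I*√10)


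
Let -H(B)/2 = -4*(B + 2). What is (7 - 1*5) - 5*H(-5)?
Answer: 122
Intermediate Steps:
H(B) = 16 + 8*B (H(B) = -(-8)*(B + 2) = -(-8)*(2 + B) = -2*(-8 - 4*B) = 16 + 8*B)
(7 - 1*5) - 5*H(-5) = (7 - 1*5) - 5*(16 + 8*(-5)) = (7 - 5) - 5*(16 - 40) = 2 - 5*(-24) = 2 + 120 = 122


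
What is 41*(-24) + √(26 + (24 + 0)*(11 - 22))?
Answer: -984 + I*√238 ≈ -984.0 + 15.427*I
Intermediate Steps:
41*(-24) + √(26 + (24 + 0)*(11 - 22)) = -984 + √(26 + 24*(-11)) = -984 + √(26 - 264) = -984 + √(-238) = -984 + I*√238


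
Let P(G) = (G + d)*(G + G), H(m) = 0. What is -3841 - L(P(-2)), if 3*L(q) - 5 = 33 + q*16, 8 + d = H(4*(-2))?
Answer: -4067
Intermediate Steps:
d = -8 (d = -8 + 0 = -8)
P(G) = 2*G*(-8 + G) (P(G) = (G - 8)*(G + G) = (-8 + G)*(2*G) = 2*G*(-8 + G))
L(q) = 38/3 + 16*q/3 (L(q) = 5/3 + (33 + q*16)/3 = 5/3 + (33 + 16*q)/3 = 5/3 + (11 + 16*q/3) = 38/3 + 16*q/3)
-3841 - L(P(-2)) = -3841 - (38/3 + 16*(2*(-2)*(-8 - 2))/3) = -3841 - (38/3 + 16*(2*(-2)*(-10))/3) = -3841 - (38/3 + (16/3)*40) = -3841 - (38/3 + 640/3) = -3841 - 1*226 = -3841 - 226 = -4067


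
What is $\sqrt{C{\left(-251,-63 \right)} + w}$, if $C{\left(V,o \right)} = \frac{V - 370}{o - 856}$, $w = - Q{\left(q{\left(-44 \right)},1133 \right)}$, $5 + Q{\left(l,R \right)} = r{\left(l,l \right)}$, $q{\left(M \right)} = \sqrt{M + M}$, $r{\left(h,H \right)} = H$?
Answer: $\frac{\sqrt{4793504 - 1689122 i \sqrt{22}}}{919} \approx 2.8844 - 1.6261 i$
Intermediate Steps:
$q{\left(M \right)} = \sqrt{2} \sqrt{M}$ ($q{\left(M \right)} = \sqrt{2 M} = \sqrt{2} \sqrt{M}$)
$Q{\left(l,R \right)} = -5 + l$
$w = 5 - 2 i \sqrt{22}$ ($w = - (-5 + \sqrt{2} \sqrt{-44}) = - (-5 + \sqrt{2} \cdot 2 i \sqrt{11}) = - (-5 + 2 i \sqrt{22}) = 5 - 2 i \sqrt{22} \approx 5.0 - 9.3808 i$)
$C{\left(V,o \right)} = \frac{-370 + V}{-856 + o}$
$\sqrt{C{\left(-251,-63 \right)} + w} = \sqrt{\frac{-370 - 251}{-856 - 63} + \left(5 - 2 i \sqrt{22}\right)} = \sqrt{\frac{1}{-919} \left(-621\right) + \left(5 - 2 i \sqrt{22}\right)} = \sqrt{\left(- \frac{1}{919}\right) \left(-621\right) + \left(5 - 2 i \sqrt{22}\right)} = \sqrt{\frac{621}{919} + \left(5 - 2 i \sqrt{22}\right)} = \sqrt{\frac{5216}{919} - 2 i \sqrt{22}}$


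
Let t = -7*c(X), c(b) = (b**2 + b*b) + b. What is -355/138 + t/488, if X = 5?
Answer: -113185/33672 ≈ -3.3614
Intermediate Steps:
c(b) = b + 2*b**2 (c(b) = (b**2 + b**2) + b = 2*b**2 + b = b + 2*b**2)
t = -385 (t = -35*(1 + 2*5) = -35*(1 + 10) = -35*11 = -7*55 = -385)
-355/138 + t/488 = -355/138 - 385/488 = -113185/33672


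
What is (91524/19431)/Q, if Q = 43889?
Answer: 30508/284269053 ≈ 0.00010732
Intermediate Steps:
(91524/19431)/Q = (91524/19431)/43889 = (91524*(1/19431))*(1/43889) = (30508/6477)*(1/43889) = 30508/284269053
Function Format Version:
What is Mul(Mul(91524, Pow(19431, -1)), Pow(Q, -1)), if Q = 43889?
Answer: Rational(30508, 284269053) ≈ 0.00010732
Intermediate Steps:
Mul(Mul(91524, Pow(19431, -1)), Pow(Q, -1)) = Mul(Mul(91524, Pow(19431, -1)), Pow(43889, -1)) = Mul(Mul(91524, Rational(1, 19431)), Rational(1, 43889)) = Mul(Rational(30508, 6477), Rational(1, 43889)) = Rational(30508, 284269053)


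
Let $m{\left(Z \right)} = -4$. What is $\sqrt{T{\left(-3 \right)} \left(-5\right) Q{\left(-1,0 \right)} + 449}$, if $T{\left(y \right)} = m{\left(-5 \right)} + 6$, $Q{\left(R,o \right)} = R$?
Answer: $3 \sqrt{51} \approx 21.424$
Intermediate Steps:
$T{\left(y \right)} = 2$ ($T{\left(y \right)} = -4 + 6 = 2$)
$\sqrt{T{\left(-3 \right)} \left(-5\right) Q{\left(-1,0 \right)} + 449} = \sqrt{2 \left(-5\right) \left(-1\right) + 449} = \sqrt{\left(-10\right) \left(-1\right) + 449} = \sqrt{10 + 449} = \sqrt{459} = 3 \sqrt{51}$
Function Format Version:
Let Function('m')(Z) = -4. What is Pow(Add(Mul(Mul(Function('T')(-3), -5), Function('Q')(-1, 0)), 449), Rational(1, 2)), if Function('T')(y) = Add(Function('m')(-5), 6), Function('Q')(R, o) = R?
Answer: Mul(3, Pow(51, Rational(1, 2))) ≈ 21.424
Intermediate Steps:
Function('T')(y) = 2 (Function('T')(y) = Add(-4, 6) = 2)
Pow(Add(Mul(Mul(Function('T')(-3), -5), Function('Q')(-1, 0)), 449), Rational(1, 2)) = Pow(Add(Mul(Mul(2, -5), -1), 449), Rational(1, 2)) = Pow(Add(Mul(-10, -1), 449), Rational(1, 2)) = Pow(Add(10, 449), Rational(1, 2)) = Pow(459, Rational(1, 2)) = Mul(3, Pow(51, Rational(1, 2)))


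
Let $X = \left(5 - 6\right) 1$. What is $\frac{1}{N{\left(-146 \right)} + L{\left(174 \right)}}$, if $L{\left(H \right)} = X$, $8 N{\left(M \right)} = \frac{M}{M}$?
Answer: $- \frac{8}{7} \approx -1.1429$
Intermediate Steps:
$N{\left(M \right)} = \frac{1}{8}$ ($N{\left(M \right)} = \frac{M \frac{1}{M}}{8} = \frac{1}{8} \cdot 1 = \frac{1}{8}$)
$X = -1$ ($X = \left(-1\right) 1 = -1$)
$L{\left(H \right)} = -1$
$\frac{1}{N{\left(-146 \right)} + L{\left(174 \right)}} = \frac{1}{\frac{1}{8} - 1} = \frac{1}{- \frac{7}{8}} = - \frac{8}{7}$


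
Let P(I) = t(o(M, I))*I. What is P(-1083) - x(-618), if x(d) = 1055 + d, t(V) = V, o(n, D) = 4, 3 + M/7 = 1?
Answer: -4769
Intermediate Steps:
M = -14 (M = -21 + 7*1 = -21 + 7 = -14)
P(I) = 4*I
P(-1083) - x(-618) = 4*(-1083) - (1055 - 618) = -4332 - 1*437 = -4332 - 437 = -4769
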